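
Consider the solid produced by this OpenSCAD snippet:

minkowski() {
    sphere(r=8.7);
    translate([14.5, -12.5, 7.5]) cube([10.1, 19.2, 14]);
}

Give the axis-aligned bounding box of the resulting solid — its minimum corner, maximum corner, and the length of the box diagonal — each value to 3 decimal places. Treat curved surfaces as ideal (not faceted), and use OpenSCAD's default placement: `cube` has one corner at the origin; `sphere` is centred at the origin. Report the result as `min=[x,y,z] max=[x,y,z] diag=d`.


A = translate([14.5, -12.5, 7.5]) cube([10.1, 19.2, 14]) → bbox [14.5,-12.5,7.5] .. [24.6,6.7,21.5]
B = sphere(r=8.7) → bbox [-8.7,-8.7,-8.7] .. [8.7,8.7,8.7]
lo = A.lo+B.lo = [14.5-8.7, -12.5-8.7, 7.5-8.7] = [5.800,-21.200,-1.200]
hi = A.hi+B.hi = [24.6+8.7, 6.7+8.7, 21.5+8.7] = [33.300,15.400,30.200]
diag = √(27.5²+36.6²+31.4²) = √3081.77 = 55.514

min=[5.800,-21.200,-1.200] max=[33.300,15.400,30.200] diag=55.514


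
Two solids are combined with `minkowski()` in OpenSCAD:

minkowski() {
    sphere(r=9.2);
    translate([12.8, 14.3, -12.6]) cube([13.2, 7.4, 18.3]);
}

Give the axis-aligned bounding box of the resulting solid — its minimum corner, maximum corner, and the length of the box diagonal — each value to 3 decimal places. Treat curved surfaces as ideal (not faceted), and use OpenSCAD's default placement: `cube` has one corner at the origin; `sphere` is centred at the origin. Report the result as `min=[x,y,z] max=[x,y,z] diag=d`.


A = translate([12.8, 14.3, -12.6]) cube([13.2, 7.4, 18.3]) → bbox [12.8,14.3,-12.6] .. [26,21.7,5.7]
B = sphere(r=9.2) → bbox [-9.2,-9.2,-9.2] .. [9.2,9.2,9.2]
lo = A.lo+B.lo = [12.8-9.2, 14.3-9.2, -12.6-9.2] = [3.600,5.100,-21.800]
hi = A.hi+B.hi = [26+9.2, 21.7+9.2, 5.7+9.2] = [35.200,30.900,14.900]
diag = √(31.6²+25.8²+36.7²) = √3011.09 = 54.873

min=[3.600,5.100,-21.800] max=[35.200,30.900,14.900] diag=54.873


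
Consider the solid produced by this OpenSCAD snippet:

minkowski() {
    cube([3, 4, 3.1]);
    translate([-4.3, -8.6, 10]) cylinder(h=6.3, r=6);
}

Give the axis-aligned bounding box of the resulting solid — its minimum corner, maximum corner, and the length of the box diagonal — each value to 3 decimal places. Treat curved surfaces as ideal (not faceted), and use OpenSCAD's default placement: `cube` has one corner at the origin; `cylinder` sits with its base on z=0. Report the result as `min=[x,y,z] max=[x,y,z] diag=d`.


A = translate([-4.3, -8.6, 10]) cylinder(h=6.3, r=6) → bbox [-10.3,-14.6,10] .. [1.7,-2.6,16.3]
B = cube([3, 4, 3.1]) → bbox [0,0,0] .. [3,4,3.1]
lo = A.lo+B.lo = [-10.3+0, -14.6+0, 10+0] = [-10.300,-14.600,10.000]
hi = A.hi+B.hi = [1.7+3, -2.6+4, 16.3+3.1] = [4.700,1.400,19.400]
diag = √(15²+16²+9.4²) = √569.36 = 23.861

min=[-10.300,-14.600,10.000] max=[4.700,1.400,19.400] diag=23.861


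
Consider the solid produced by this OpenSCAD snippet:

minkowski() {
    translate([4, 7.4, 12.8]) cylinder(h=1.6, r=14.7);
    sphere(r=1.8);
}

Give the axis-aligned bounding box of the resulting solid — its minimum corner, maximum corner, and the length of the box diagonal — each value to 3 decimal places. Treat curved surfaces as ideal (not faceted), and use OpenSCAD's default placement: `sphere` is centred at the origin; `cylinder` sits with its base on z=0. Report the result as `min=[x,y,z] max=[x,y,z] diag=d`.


min=[-12.500,-9.100,11.000] max=[20.500,23.900,16.200] diag=46.958

A = translate([4, 7.4, 12.8]) cylinder(h=1.6, r=14.7) → bbox [-10.7,-7.3,12.8] .. [18.7,22.1,14.4]
B = sphere(r=1.8) → bbox [-1.8,-1.8,-1.8] .. [1.8,1.8,1.8]
lo = A.lo+B.lo = [-10.7-1.8, -7.3-1.8, 12.8-1.8] = [-12.500,-9.100,11.000]
hi = A.hi+B.hi = [18.7+1.8, 22.1+1.8, 14.4+1.8] = [20.500,23.900,16.200]
diag = √(33²+33²+5.2²) = √2205.04 = 46.958


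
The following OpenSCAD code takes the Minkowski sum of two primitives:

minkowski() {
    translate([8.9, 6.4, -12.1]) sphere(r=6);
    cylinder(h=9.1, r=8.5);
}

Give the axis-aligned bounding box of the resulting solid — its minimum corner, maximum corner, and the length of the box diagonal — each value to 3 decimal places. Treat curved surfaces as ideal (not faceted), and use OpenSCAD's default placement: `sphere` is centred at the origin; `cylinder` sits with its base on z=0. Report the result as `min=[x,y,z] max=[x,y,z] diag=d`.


min=[-5.600,-8.100,-18.100] max=[23.400,20.900,3.000] diag=46.122

A = translate([8.9, 6.4, -12.1]) sphere(r=6) → bbox [2.9,0.4,-18.1] .. [14.9,12.4,-6.1]
B = cylinder(h=9.1, r=8.5) → bbox [-8.5,-8.5,0] .. [8.5,8.5,9.1]
lo = A.lo+B.lo = [2.9-8.5, 0.4-8.5, -18.1+0] = [-5.600,-8.100,-18.100]
hi = A.hi+B.hi = [14.9+8.5, 12.4+8.5, -6.1+9.1] = [23.400,20.900,3.000]
diag = √(29²+29²+21.1²) = √2127.21 = 46.122


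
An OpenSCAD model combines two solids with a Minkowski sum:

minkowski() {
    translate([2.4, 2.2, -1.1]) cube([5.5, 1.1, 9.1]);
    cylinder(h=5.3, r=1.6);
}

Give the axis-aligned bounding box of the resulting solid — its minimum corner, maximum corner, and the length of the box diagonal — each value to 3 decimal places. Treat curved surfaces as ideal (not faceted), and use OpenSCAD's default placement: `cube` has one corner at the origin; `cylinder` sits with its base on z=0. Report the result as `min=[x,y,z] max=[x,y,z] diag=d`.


min=[0.800,0.600,-1.100] max=[9.500,4.900,13.300] diag=17.365

A = translate([2.4, 2.2, -1.1]) cube([5.5, 1.1, 9.1]) → bbox [2.4,2.2,-1.1] .. [7.9,3.3,8]
B = cylinder(h=5.3, r=1.6) → bbox [-1.6,-1.6,0] .. [1.6,1.6,5.3]
lo = A.lo+B.lo = [2.4-1.6, 2.2-1.6, -1.1+0] = [0.800,0.600,-1.100]
hi = A.hi+B.hi = [7.9+1.6, 3.3+1.6, 8+5.3] = [9.500,4.900,13.300]
diag = √(8.7²+4.3²+14.4²) = √301.54 = 17.365


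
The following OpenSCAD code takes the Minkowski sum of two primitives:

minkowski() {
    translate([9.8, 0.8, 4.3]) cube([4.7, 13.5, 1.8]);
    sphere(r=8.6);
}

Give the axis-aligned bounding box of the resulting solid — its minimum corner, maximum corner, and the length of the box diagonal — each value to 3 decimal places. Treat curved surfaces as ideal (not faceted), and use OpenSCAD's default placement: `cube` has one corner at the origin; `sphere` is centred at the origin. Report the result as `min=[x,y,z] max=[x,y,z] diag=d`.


A = translate([9.8, 0.8, 4.3]) cube([4.7, 13.5, 1.8]) → bbox [9.8,0.8,4.3] .. [14.5,14.3,6.1]
B = sphere(r=8.6) → bbox [-8.6,-8.6,-8.6] .. [8.6,8.6,8.6]
lo = A.lo+B.lo = [9.8-8.6, 0.8-8.6, 4.3-8.6] = [1.200,-7.800,-4.300]
hi = A.hi+B.hi = [14.5+8.6, 14.3+8.6, 6.1+8.6] = [23.100,22.900,14.700]
diag = √(21.9²+30.7²+19²) = √1783.1 = 42.227

min=[1.200,-7.800,-4.300] max=[23.100,22.900,14.700] diag=42.227


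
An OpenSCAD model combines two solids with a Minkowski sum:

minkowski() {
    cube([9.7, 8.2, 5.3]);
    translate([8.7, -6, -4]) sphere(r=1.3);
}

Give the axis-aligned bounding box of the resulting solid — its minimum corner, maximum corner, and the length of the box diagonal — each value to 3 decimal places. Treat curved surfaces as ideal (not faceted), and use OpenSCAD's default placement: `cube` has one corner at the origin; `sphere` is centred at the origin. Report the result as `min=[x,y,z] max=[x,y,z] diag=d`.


A = translate([8.7, -6, -4]) sphere(r=1.3) → bbox [7.4,-7.3,-5.3] .. [10,-4.7,-2.7]
B = cube([9.7, 8.2, 5.3]) → bbox [0,0,0] .. [9.7,8.2,5.3]
lo = A.lo+B.lo = [7.4+0, -7.3+0, -5.3+0] = [7.400,-7.300,-5.300]
hi = A.hi+B.hi = [10+9.7, -4.7+8.2, -2.7+5.3] = [19.700,3.500,2.600]
diag = √(12.3²+10.8²+7.9²) = √330.34 = 18.175

min=[7.400,-7.300,-5.300] max=[19.700,3.500,2.600] diag=18.175


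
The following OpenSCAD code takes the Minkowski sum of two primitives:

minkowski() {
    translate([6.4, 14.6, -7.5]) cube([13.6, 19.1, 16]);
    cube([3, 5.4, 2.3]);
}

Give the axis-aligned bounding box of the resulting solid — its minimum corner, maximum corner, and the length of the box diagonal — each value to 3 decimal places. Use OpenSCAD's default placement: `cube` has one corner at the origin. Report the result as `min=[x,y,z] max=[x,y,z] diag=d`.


min=[6.400,14.600,-7.500] max=[23.000,39.100,10.800] diag=34.795

A = translate([6.4, 14.6, -7.5]) cube([13.6, 19.1, 16]) → bbox [6.4,14.6,-7.5] .. [20,33.7,8.5]
B = cube([3, 5.4, 2.3]) → bbox [0,0,0] .. [3,5.4,2.3]
lo = A.lo+B.lo = [6.4+0, 14.6+0, -7.5+0] = [6.400,14.600,-7.500]
hi = A.hi+B.hi = [20+3, 33.7+5.4, 8.5+2.3] = [23.000,39.100,10.800]
diag = √(16.6²+24.5²+18.3²) = √1210.7 = 34.795


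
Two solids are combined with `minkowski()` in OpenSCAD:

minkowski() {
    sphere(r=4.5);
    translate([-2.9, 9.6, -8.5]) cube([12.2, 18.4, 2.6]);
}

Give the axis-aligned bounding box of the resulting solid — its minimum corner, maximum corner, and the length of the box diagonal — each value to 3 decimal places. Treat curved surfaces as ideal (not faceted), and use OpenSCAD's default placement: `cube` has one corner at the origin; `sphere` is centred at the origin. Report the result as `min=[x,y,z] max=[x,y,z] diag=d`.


min=[-7.400,5.100,-13.000] max=[13.800,32.500,-1.400] diag=36.534

A = translate([-2.9, 9.6, -8.5]) cube([12.2, 18.4, 2.6]) → bbox [-2.9,9.6,-8.5] .. [9.3,28,-5.9]
B = sphere(r=4.5) → bbox [-4.5,-4.5,-4.5] .. [4.5,4.5,4.5]
lo = A.lo+B.lo = [-2.9-4.5, 9.6-4.5, -8.5-4.5] = [-7.400,5.100,-13.000]
hi = A.hi+B.hi = [9.3+4.5, 28+4.5, -5.9+4.5] = [13.800,32.500,-1.400]
diag = √(21.2²+27.4²+11.6²) = √1334.76 = 36.534


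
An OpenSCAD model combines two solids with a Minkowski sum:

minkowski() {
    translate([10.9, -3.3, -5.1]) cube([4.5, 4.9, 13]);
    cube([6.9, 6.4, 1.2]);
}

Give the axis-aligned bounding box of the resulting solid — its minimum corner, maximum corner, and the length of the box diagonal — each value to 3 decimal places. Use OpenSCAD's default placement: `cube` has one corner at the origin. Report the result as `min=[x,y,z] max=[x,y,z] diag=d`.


A = translate([10.9, -3.3, -5.1]) cube([4.5, 4.9, 13]) → bbox [10.9,-3.3,-5.1] .. [15.4,1.6,7.9]
B = cube([6.9, 6.4, 1.2]) → bbox [0,0,0] .. [6.9,6.4,1.2]
lo = A.lo+B.lo = [10.9+0, -3.3+0, -5.1+0] = [10.900,-3.300,-5.100]
hi = A.hi+B.hi = [15.4+6.9, 1.6+6.4, 7.9+1.2] = [22.300,8.000,9.100]
diag = √(11.4²+11.3²+14.2²) = √459.29 = 21.431

min=[10.900,-3.300,-5.100] max=[22.300,8.000,9.100] diag=21.431


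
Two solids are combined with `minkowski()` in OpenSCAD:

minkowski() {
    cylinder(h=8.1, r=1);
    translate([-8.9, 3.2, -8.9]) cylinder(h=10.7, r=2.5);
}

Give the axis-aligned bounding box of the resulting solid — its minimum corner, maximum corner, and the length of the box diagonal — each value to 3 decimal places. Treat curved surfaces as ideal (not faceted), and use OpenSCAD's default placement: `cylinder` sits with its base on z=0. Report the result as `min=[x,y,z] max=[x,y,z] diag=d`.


min=[-12.400,-0.300,-8.900] max=[-5.400,6.700,9.900] diag=21.247

A = translate([-8.9, 3.2, -8.9]) cylinder(h=10.7, r=2.5) → bbox [-11.4,0.7,-8.9] .. [-6.4,5.7,1.8]
B = cylinder(h=8.1, r=1) → bbox [-1,-1,0] .. [1,1,8.1]
lo = A.lo+B.lo = [-11.4-1, 0.7-1, -8.9+0] = [-12.400,-0.300,-8.900]
hi = A.hi+B.hi = [-6.4+1, 5.7+1, 1.8+8.1] = [-5.400,6.700,9.900]
diag = √(7²+7²+18.8²) = √451.44 = 21.247


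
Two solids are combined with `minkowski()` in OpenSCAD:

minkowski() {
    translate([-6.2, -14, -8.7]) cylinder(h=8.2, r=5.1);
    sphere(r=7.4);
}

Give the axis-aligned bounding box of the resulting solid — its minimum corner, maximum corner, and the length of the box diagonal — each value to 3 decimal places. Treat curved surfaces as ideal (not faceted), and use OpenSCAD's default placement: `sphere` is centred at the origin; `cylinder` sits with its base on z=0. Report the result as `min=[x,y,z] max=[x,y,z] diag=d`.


A = translate([-6.2, -14, -8.7]) cylinder(h=8.2, r=5.1) → bbox [-11.3,-19.1,-8.7] .. [-1.1,-8.9,-0.5]
B = sphere(r=7.4) → bbox [-7.4,-7.4,-7.4] .. [7.4,7.4,7.4]
lo = A.lo+B.lo = [-11.3-7.4, -19.1-7.4, -8.7-7.4] = [-18.700,-26.500,-16.100]
hi = A.hi+B.hi = [-1.1+7.4, -8.9+7.4, -0.5+7.4] = [6.300,-1.500,6.900]
diag = √(25²+25²+23²) = √1779 = 42.178

min=[-18.700,-26.500,-16.100] max=[6.300,-1.500,6.900] diag=42.178


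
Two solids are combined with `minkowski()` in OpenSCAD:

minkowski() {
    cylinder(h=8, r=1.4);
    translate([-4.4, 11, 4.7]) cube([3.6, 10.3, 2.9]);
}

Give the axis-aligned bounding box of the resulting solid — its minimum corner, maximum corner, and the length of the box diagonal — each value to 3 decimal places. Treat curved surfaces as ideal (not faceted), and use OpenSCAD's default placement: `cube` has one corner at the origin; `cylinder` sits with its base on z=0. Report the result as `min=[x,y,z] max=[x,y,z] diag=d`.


min=[-5.800,9.600,4.700] max=[0.600,22.700,15.600] diag=18.204

A = translate([-4.4, 11, 4.7]) cube([3.6, 10.3, 2.9]) → bbox [-4.4,11,4.7] .. [-0.8,21.3,7.6]
B = cylinder(h=8, r=1.4) → bbox [-1.4,-1.4,0] .. [1.4,1.4,8]
lo = A.lo+B.lo = [-4.4-1.4, 11-1.4, 4.7+0] = [-5.800,9.600,4.700]
hi = A.hi+B.hi = [-0.8+1.4, 21.3+1.4, 7.6+8] = [0.600,22.700,15.600]
diag = √(6.4²+13.1²+10.9²) = √331.38 = 18.204


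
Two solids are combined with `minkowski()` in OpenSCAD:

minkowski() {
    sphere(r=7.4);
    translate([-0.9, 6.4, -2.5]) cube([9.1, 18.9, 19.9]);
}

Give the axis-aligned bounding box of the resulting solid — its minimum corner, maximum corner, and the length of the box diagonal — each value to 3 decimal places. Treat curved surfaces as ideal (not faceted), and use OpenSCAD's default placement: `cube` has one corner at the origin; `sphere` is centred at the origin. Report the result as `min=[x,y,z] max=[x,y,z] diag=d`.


A = translate([-0.9, 6.4, -2.5]) cube([9.1, 18.9, 19.9]) → bbox [-0.9,6.4,-2.5] .. [8.2,25.3,17.4]
B = sphere(r=7.4) → bbox [-7.4,-7.4,-7.4] .. [7.4,7.4,7.4]
lo = A.lo+B.lo = [-0.9-7.4, 6.4-7.4, -2.5-7.4] = [-8.300,-1.000,-9.900]
hi = A.hi+B.hi = [8.2+7.4, 25.3+7.4, 17.4+7.4] = [15.600,32.700,24.800]
diag = √(23.9²+33.7²+34.7²) = √2910.99 = 53.954

min=[-8.300,-1.000,-9.900] max=[15.600,32.700,24.800] diag=53.954


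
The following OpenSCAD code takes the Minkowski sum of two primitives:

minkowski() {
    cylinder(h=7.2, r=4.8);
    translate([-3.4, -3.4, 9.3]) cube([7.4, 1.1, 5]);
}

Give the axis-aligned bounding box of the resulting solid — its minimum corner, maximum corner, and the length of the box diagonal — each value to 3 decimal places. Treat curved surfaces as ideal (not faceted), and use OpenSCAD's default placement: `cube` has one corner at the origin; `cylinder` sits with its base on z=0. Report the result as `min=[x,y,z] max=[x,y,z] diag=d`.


min=[-8.200,-8.200,9.300] max=[8.800,2.500,21.500] diag=23.502

A = translate([-3.4, -3.4, 9.3]) cube([7.4, 1.1, 5]) → bbox [-3.4,-3.4,9.3] .. [4,-2.3,14.3]
B = cylinder(h=7.2, r=4.8) → bbox [-4.8,-4.8,0] .. [4.8,4.8,7.2]
lo = A.lo+B.lo = [-3.4-4.8, -3.4-4.8, 9.3+0] = [-8.200,-8.200,9.300]
hi = A.hi+B.hi = [4+4.8, -2.3+4.8, 14.3+7.2] = [8.800,2.500,21.500]
diag = √(17²+10.7²+12.2²) = √552.33 = 23.502


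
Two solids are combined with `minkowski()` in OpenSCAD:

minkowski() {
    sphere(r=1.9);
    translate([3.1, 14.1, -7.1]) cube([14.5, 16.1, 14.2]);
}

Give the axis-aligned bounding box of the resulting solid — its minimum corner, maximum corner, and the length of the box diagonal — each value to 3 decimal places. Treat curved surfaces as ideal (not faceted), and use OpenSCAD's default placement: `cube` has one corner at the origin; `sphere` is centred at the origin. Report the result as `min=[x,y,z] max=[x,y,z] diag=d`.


min=[1.200,12.200,-9.000] max=[19.500,32.100,9.000] diag=32.479

A = translate([3.1, 14.1, -7.1]) cube([14.5, 16.1, 14.2]) → bbox [3.1,14.1,-7.1] .. [17.6,30.2,7.1]
B = sphere(r=1.9) → bbox [-1.9,-1.9,-1.9] .. [1.9,1.9,1.9]
lo = A.lo+B.lo = [3.1-1.9, 14.1-1.9, -7.1-1.9] = [1.200,12.200,-9.000]
hi = A.hi+B.hi = [17.6+1.9, 30.2+1.9, 7.1+1.9] = [19.500,32.100,9.000]
diag = √(18.3²+19.9²+18²) = √1054.9 = 32.479


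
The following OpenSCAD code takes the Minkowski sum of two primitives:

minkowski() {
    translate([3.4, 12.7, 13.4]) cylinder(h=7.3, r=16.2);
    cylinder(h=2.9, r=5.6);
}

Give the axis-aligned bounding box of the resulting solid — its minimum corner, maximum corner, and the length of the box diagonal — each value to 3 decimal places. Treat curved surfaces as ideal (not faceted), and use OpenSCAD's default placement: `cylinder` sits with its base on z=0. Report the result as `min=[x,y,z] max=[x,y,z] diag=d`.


A = translate([3.4, 12.7, 13.4]) cylinder(h=7.3, r=16.2) → bbox [-12.8,-3.5,13.4] .. [19.6,28.9,20.7]
B = cylinder(h=2.9, r=5.6) → bbox [-5.6,-5.6,0] .. [5.6,5.6,2.9]
lo = A.lo+B.lo = [-12.8-5.6, -3.5-5.6, 13.4+0] = [-18.400,-9.100,13.400]
hi = A.hi+B.hi = [19.6+5.6, 28.9+5.6, 20.7+2.9] = [25.200,34.500,23.600]
diag = √(43.6²+43.6²+10.2²) = √3905.96 = 62.498

min=[-18.400,-9.100,13.400] max=[25.200,34.500,23.600] diag=62.498


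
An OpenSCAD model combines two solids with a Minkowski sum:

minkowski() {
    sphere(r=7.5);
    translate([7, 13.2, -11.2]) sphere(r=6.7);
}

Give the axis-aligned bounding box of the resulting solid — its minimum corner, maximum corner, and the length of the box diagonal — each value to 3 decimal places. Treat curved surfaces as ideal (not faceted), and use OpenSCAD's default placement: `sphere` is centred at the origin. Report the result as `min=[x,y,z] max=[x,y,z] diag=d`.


A = translate([7, 13.2, -11.2]) sphere(r=6.7) → bbox [0.3,6.5,-17.9] .. [13.7,19.9,-4.5]
B = sphere(r=7.5) → bbox [-7.5,-7.5,-7.5] .. [7.5,7.5,7.5]
lo = A.lo+B.lo = [0.3-7.5, 6.5-7.5, -17.9-7.5] = [-7.200,-1.000,-25.400]
hi = A.hi+B.hi = [13.7+7.5, 19.9+7.5, -4.5+7.5] = [21.200,27.400,3.000]
diag = √(28.4²+28.4²+28.4²) = √2419.68 = 49.190

min=[-7.200,-1.000,-25.400] max=[21.200,27.400,3.000] diag=49.190


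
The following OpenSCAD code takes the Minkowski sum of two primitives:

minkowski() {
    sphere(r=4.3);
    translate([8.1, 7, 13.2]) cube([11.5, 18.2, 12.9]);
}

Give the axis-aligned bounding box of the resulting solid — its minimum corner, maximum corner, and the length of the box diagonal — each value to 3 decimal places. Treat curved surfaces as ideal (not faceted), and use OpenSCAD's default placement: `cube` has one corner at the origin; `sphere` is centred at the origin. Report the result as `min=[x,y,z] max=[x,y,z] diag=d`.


min=[3.800,2.700,8.900] max=[23.900,29.500,30.400] diag=39.806

A = translate([8.1, 7, 13.2]) cube([11.5, 18.2, 12.9]) → bbox [8.1,7,13.2] .. [19.6,25.2,26.1]
B = sphere(r=4.3) → bbox [-4.3,-4.3,-4.3] .. [4.3,4.3,4.3]
lo = A.lo+B.lo = [8.1-4.3, 7-4.3, 13.2-4.3] = [3.800,2.700,8.900]
hi = A.hi+B.hi = [19.6+4.3, 25.2+4.3, 26.1+4.3] = [23.900,29.500,30.400]
diag = √(20.1²+26.8²+21.5²) = √1584.5 = 39.806


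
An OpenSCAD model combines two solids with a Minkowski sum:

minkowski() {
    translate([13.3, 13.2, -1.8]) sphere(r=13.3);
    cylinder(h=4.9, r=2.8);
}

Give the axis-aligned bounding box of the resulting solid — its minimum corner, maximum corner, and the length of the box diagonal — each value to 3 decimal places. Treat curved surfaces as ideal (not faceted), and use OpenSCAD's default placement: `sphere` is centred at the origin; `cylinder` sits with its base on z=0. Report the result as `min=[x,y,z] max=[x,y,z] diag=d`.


min=[-2.800,-2.900,-15.100] max=[29.400,29.300,16.400] diag=55.371

A = translate([13.3, 13.2, -1.8]) sphere(r=13.3) → bbox [0,-0.1,-15.1] .. [26.6,26.5,11.5]
B = cylinder(h=4.9, r=2.8) → bbox [-2.8,-2.8,0] .. [2.8,2.8,4.9]
lo = A.lo+B.lo = [0-2.8, -0.1-2.8, -15.1+0] = [-2.800,-2.900,-15.100]
hi = A.hi+B.hi = [26.6+2.8, 26.5+2.8, 11.5+4.9] = [29.400,29.300,16.400]
diag = √(32.2²+32.2²+31.5²) = √3065.93 = 55.371


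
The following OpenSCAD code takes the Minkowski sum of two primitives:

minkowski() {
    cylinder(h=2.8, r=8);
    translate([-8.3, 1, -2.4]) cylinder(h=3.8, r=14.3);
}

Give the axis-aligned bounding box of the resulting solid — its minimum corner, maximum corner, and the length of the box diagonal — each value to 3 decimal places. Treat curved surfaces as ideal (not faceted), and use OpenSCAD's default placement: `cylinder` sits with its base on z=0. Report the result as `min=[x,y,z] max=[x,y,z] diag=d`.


min=[-30.600,-21.300,-2.400] max=[14.000,23.300,4.200] diag=63.418

A = translate([-8.3, 1, -2.4]) cylinder(h=3.8, r=14.3) → bbox [-22.6,-13.3,-2.4] .. [6,15.3,1.4]
B = cylinder(h=2.8, r=8) → bbox [-8,-8,0] .. [8,8,2.8]
lo = A.lo+B.lo = [-22.6-8, -13.3-8, -2.4+0] = [-30.600,-21.300,-2.400]
hi = A.hi+B.hi = [6+8, 15.3+8, 1.4+2.8] = [14.000,23.300,4.200]
diag = √(44.6²+44.6²+6.6²) = √4021.88 = 63.418


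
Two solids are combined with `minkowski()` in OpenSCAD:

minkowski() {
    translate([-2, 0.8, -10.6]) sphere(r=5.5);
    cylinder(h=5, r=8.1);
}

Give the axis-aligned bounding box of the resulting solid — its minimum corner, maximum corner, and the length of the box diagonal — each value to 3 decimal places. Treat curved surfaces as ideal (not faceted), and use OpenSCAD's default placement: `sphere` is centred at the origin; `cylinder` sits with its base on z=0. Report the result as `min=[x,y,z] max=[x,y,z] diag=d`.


min=[-15.600,-12.800,-16.100] max=[11.600,14.400,-0.100] diag=41.661

A = translate([-2, 0.8, -10.6]) sphere(r=5.5) → bbox [-7.5,-4.7,-16.1] .. [3.5,6.3,-5.1]
B = cylinder(h=5, r=8.1) → bbox [-8.1,-8.1,0] .. [8.1,8.1,5]
lo = A.lo+B.lo = [-7.5-8.1, -4.7-8.1, -16.1+0] = [-15.600,-12.800,-16.100]
hi = A.hi+B.hi = [3.5+8.1, 6.3+8.1, -5.1+5] = [11.600,14.400,-0.100]
diag = √(27.2²+27.2²+16²) = √1735.68 = 41.661


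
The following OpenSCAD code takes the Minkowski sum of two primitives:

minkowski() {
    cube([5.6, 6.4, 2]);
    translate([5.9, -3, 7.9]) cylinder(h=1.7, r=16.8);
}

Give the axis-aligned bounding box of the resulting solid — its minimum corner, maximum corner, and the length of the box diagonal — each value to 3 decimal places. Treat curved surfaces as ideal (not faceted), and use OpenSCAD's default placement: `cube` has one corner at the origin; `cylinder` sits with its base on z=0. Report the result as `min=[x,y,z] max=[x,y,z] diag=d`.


A = translate([5.9, -3, 7.9]) cylinder(h=1.7, r=16.8) → bbox [-10.9,-19.8,7.9] .. [22.7,13.8,9.6]
B = cube([5.6, 6.4, 2]) → bbox [0,0,0] .. [5.6,6.4,2]
lo = A.lo+B.lo = [-10.9+0, -19.8+0, 7.9+0] = [-10.900,-19.800,7.900]
hi = A.hi+B.hi = [22.7+5.6, 13.8+6.4, 9.6+2] = [28.300,20.200,11.600]
diag = √(39.2²+40²+3.7²) = √3150.33 = 56.128

min=[-10.900,-19.800,7.900] max=[28.300,20.200,11.600] diag=56.128


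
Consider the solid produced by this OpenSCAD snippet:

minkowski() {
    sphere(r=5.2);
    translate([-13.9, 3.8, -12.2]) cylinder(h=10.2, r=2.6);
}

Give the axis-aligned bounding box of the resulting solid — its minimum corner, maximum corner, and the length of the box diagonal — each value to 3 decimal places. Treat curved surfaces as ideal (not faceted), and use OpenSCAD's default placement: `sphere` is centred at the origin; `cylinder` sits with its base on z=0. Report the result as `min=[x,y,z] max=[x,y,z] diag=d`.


A = translate([-13.9, 3.8, -12.2]) cylinder(h=10.2, r=2.6) → bbox [-16.5,1.2,-12.2] .. [-11.3,6.4,-2]
B = sphere(r=5.2) → bbox [-5.2,-5.2,-5.2] .. [5.2,5.2,5.2]
lo = A.lo+B.lo = [-16.5-5.2, 1.2-5.2, -12.2-5.2] = [-21.700,-4.000,-17.400]
hi = A.hi+B.hi = [-11.3+5.2, 6.4+5.2, -2+5.2] = [-6.100,11.600,3.200]
diag = √(15.6²+15.6²+20.6²) = √911.08 = 30.184

min=[-21.700,-4.000,-17.400] max=[-6.100,11.600,3.200] diag=30.184


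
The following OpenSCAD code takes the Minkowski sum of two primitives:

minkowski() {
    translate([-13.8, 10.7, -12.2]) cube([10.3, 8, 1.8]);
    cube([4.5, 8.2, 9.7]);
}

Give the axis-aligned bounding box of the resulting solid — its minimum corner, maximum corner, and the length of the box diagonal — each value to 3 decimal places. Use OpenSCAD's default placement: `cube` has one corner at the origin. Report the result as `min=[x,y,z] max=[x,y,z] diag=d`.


A = translate([-13.8, 10.7, -12.2]) cube([10.3, 8, 1.8]) → bbox [-13.8,10.7,-12.2] .. [-3.5,18.7,-10.4]
B = cube([4.5, 8.2, 9.7]) → bbox [0,0,0] .. [4.5,8.2,9.7]
lo = A.lo+B.lo = [-13.8+0, 10.7+0, -12.2+0] = [-13.800,10.700,-12.200]
hi = A.hi+B.hi = [-3.5+4.5, 18.7+8.2, -10.4+9.7] = [1.000,26.900,-0.700]
diag = √(14.8²+16.2²+11.5²) = √613.73 = 24.774

min=[-13.800,10.700,-12.200] max=[1.000,26.900,-0.700] diag=24.774


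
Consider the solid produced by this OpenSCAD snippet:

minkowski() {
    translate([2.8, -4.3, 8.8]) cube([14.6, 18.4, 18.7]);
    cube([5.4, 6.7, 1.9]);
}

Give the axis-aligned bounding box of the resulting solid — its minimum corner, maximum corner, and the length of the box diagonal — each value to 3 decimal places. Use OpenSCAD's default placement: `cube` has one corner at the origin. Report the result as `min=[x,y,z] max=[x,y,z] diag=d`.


min=[2.800,-4.300,8.800] max=[22.800,20.800,29.400] diag=38.136

A = translate([2.8, -4.3, 8.8]) cube([14.6, 18.4, 18.7]) → bbox [2.8,-4.3,8.8] .. [17.4,14.1,27.5]
B = cube([5.4, 6.7, 1.9]) → bbox [0,0,0] .. [5.4,6.7,1.9]
lo = A.lo+B.lo = [2.8+0, -4.3+0, 8.8+0] = [2.800,-4.300,8.800]
hi = A.hi+B.hi = [17.4+5.4, 14.1+6.7, 27.5+1.9] = [22.800,20.800,29.400]
diag = √(20²+25.1²+20.6²) = √1454.37 = 38.136


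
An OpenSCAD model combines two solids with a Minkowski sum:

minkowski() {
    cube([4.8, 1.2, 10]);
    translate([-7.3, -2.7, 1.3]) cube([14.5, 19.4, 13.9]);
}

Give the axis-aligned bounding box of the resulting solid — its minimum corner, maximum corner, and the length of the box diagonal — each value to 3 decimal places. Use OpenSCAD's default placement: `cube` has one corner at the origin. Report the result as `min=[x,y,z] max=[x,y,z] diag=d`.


min=[-7.300,-2.700,1.300] max=[12.000,17.900,25.200] diag=36.987

A = translate([-7.3, -2.7, 1.3]) cube([14.5, 19.4, 13.9]) → bbox [-7.3,-2.7,1.3] .. [7.2,16.7,15.2]
B = cube([4.8, 1.2, 10]) → bbox [0,0,0] .. [4.8,1.2,10]
lo = A.lo+B.lo = [-7.3+0, -2.7+0, 1.3+0] = [-7.300,-2.700,1.300]
hi = A.hi+B.hi = [7.2+4.8, 16.7+1.2, 15.2+10] = [12.000,17.900,25.200]
diag = √(19.3²+20.6²+23.9²) = √1368.06 = 36.987


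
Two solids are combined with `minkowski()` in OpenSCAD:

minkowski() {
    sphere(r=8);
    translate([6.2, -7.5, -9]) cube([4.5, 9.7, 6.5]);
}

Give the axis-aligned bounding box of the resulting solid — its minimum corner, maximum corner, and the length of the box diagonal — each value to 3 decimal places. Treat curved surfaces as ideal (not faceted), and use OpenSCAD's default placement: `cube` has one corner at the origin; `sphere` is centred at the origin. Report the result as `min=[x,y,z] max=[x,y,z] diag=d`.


min=[-1.800,-15.500,-17.000] max=[18.700,10.200,5.500] diag=39.837

A = translate([6.2, -7.5, -9]) cube([4.5, 9.7, 6.5]) → bbox [6.2,-7.5,-9] .. [10.7,2.2,-2.5]
B = sphere(r=8) → bbox [-8,-8,-8] .. [8,8,8]
lo = A.lo+B.lo = [6.2-8, -7.5-8, -9-8] = [-1.800,-15.500,-17.000]
hi = A.hi+B.hi = [10.7+8, 2.2+8, -2.5+8] = [18.700,10.200,5.500]
diag = √(20.5²+25.7²+22.5²) = √1586.99 = 39.837


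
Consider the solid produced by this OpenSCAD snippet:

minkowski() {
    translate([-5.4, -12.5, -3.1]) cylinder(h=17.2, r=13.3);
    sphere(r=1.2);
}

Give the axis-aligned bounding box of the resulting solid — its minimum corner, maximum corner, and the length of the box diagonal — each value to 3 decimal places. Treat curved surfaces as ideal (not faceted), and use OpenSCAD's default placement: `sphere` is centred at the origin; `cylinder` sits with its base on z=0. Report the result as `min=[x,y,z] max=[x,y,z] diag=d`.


A = translate([-5.4, -12.5, -3.1]) cylinder(h=17.2, r=13.3) → bbox [-18.7,-25.8,-3.1] .. [7.9,0.8,14.1]
B = sphere(r=1.2) → bbox [-1.2,-1.2,-1.2] .. [1.2,1.2,1.2]
lo = A.lo+B.lo = [-18.7-1.2, -25.8-1.2, -3.1-1.2] = [-19.900,-27.000,-4.300]
hi = A.hi+B.hi = [7.9+1.2, 0.8+1.2, 14.1+1.2] = [9.100,2.000,15.300]
diag = √(29²+29²+19.6²) = √2066.16 = 45.455

min=[-19.900,-27.000,-4.300] max=[9.100,2.000,15.300] diag=45.455


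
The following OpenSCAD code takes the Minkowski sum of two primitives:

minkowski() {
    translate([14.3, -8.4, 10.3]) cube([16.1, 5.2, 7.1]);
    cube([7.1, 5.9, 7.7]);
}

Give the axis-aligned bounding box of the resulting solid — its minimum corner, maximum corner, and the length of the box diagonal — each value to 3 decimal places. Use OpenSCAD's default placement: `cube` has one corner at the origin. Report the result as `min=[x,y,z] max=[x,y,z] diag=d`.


A = translate([14.3, -8.4, 10.3]) cube([16.1, 5.2, 7.1]) → bbox [14.3,-8.4,10.3] .. [30.4,-3.2,17.4]
B = cube([7.1, 5.9, 7.7]) → bbox [0,0,0] .. [7.1,5.9,7.7]
lo = A.lo+B.lo = [14.3+0, -8.4+0, 10.3+0] = [14.300,-8.400,10.300]
hi = A.hi+B.hi = [30.4+7.1, -3.2+5.9, 17.4+7.7] = [37.500,2.700,25.100]
diag = √(23.2²+11.1²+14.8²) = √880.49 = 29.673

min=[14.300,-8.400,10.300] max=[37.500,2.700,25.100] diag=29.673


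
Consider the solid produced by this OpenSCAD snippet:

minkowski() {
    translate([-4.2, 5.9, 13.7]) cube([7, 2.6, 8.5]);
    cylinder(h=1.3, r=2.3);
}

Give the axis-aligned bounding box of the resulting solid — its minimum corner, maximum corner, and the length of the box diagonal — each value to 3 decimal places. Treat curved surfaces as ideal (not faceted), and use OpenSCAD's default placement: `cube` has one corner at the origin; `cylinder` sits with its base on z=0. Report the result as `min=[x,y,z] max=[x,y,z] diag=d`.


A = translate([-4.2, 5.9, 13.7]) cube([7, 2.6, 8.5]) → bbox [-4.2,5.9,13.7] .. [2.8,8.5,22.2]
B = cylinder(h=1.3, r=2.3) → bbox [-2.3,-2.3,0] .. [2.3,2.3,1.3]
lo = A.lo+B.lo = [-4.2-2.3, 5.9-2.3, 13.7+0] = [-6.500,3.600,13.700]
hi = A.hi+B.hi = [2.8+2.3, 8.5+2.3, 22.2+1.3] = [5.100,10.800,23.500]
diag = √(11.6²+7.2²+9.8²) = √282.44 = 16.806

min=[-6.500,3.600,13.700] max=[5.100,10.800,23.500] diag=16.806


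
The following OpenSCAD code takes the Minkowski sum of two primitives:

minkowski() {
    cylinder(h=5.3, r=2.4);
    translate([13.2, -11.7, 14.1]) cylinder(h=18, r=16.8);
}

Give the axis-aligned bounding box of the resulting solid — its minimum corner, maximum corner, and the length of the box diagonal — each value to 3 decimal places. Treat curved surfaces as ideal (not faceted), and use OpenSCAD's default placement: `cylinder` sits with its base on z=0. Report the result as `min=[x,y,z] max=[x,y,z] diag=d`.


min=[-6.000,-30.900,14.100] max=[32.400,7.500,37.400] diag=59.093

A = translate([13.2, -11.7, 14.1]) cylinder(h=18, r=16.8) → bbox [-3.6,-28.5,14.1] .. [30,5.1,32.1]
B = cylinder(h=5.3, r=2.4) → bbox [-2.4,-2.4,0] .. [2.4,2.4,5.3]
lo = A.lo+B.lo = [-3.6-2.4, -28.5-2.4, 14.1+0] = [-6.000,-30.900,14.100]
hi = A.hi+B.hi = [30+2.4, 5.1+2.4, 32.1+5.3] = [32.400,7.500,37.400]
diag = √(38.4²+38.4²+23.3²) = √3492.01 = 59.093


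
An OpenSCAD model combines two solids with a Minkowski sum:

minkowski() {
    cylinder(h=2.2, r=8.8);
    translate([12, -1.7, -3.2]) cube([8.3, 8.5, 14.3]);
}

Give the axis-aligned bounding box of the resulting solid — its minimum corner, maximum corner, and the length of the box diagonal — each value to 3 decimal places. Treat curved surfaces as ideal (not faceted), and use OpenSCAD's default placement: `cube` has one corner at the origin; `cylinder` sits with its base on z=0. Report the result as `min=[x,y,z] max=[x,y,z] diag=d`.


min=[3.200,-10.500,-3.200] max=[29.100,15.600,13.300] diag=40.302

A = translate([12, -1.7, -3.2]) cube([8.3, 8.5, 14.3]) → bbox [12,-1.7,-3.2] .. [20.3,6.8,11.1]
B = cylinder(h=2.2, r=8.8) → bbox [-8.8,-8.8,0] .. [8.8,8.8,2.2]
lo = A.lo+B.lo = [12-8.8, -1.7-8.8, -3.2+0] = [3.200,-10.500,-3.200]
hi = A.hi+B.hi = [20.3+8.8, 6.8+8.8, 11.1+2.2] = [29.100,15.600,13.300]
diag = √(25.9²+26.1²+16.5²) = √1624.27 = 40.302


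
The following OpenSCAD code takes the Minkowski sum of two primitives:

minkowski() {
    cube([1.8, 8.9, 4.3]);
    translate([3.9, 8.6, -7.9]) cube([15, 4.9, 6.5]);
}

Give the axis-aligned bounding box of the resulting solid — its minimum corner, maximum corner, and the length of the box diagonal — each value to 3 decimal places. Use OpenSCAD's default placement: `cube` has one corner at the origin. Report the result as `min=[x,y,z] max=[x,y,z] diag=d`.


min=[3.900,8.600,-7.900] max=[20.700,22.400,2.900] diag=24.276

A = translate([3.9, 8.6, -7.9]) cube([15, 4.9, 6.5]) → bbox [3.9,8.6,-7.9] .. [18.9,13.5,-1.4]
B = cube([1.8, 8.9, 4.3]) → bbox [0,0,0] .. [1.8,8.9,4.3]
lo = A.lo+B.lo = [3.9+0, 8.6+0, -7.9+0] = [3.900,8.600,-7.900]
hi = A.hi+B.hi = [18.9+1.8, 13.5+8.9, -1.4+4.3] = [20.700,22.400,2.900]
diag = √(16.8²+13.8²+10.8²) = √589.32 = 24.276


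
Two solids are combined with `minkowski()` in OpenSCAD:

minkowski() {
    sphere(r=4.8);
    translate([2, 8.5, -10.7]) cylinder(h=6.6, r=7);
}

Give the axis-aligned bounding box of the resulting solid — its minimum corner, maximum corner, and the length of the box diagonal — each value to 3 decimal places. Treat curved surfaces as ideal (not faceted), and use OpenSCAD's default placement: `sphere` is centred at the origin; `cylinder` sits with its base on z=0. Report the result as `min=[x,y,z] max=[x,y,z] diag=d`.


A = translate([2, 8.5, -10.7]) cylinder(h=6.6, r=7) → bbox [-5,1.5,-10.7] .. [9,15.5,-4.1]
B = sphere(r=4.8) → bbox [-4.8,-4.8,-4.8] .. [4.8,4.8,4.8]
lo = A.lo+B.lo = [-5-4.8, 1.5-4.8, -10.7-4.8] = [-9.800,-3.300,-15.500]
hi = A.hi+B.hi = [9+4.8, 15.5+4.8, -4.1+4.8] = [13.800,20.300,0.700]
diag = √(23.6²+23.6²+16.2²) = √1376.36 = 37.099

min=[-9.800,-3.300,-15.500] max=[13.800,20.300,0.700] diag=37.099


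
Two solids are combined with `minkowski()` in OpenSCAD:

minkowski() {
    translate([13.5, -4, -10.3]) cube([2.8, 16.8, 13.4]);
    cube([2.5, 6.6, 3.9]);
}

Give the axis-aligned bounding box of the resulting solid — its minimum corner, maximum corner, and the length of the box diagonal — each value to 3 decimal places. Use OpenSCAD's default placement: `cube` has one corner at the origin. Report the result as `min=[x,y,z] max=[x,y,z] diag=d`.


A = translate([13.5, -4, -10.3]) cube([2.8, 16.8, 13.4]) → bbox [13.5,-4,-10.3] .. [16.3,12.8,3.1]
B = cube([2.5, 6.6, 3.9]) → bbox [0,0,0] .. [2.5,6.6,3.9]
lo = A.lo+B.lo = [13.5+0, -4+0, -10.3+0] = [13.500,-4.000,-10.300]
hi = A.hi+B.hi = [16.3+2.5, 12.8+6.6, 3.1+3.9] = [18.800,19.400,7.000]
diag = √(5.3²+23.4²+17.3²) = √874.94 = 29.579

min=[13.500,-4.000,-10.300] max=[18.800,19.400,7.000] diag=29.579


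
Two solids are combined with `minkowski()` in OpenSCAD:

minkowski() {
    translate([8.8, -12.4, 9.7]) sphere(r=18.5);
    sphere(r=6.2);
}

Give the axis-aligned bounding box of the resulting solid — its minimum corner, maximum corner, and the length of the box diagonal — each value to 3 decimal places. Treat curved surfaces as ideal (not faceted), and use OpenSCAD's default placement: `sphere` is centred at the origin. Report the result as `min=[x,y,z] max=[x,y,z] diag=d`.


A = translate([8.8, -12.4, 9.7]) sphere(r=18.5) → bbox [-9.7,-30.9,-8.8] .. [27.3,6.1,28.2]
B = sphere(r=6.2) → bbox [-6.2,-6.2,-6.2] .. [6.2,6.2,6.2]
lo = A.lo+B.lo = [-9.7-6.2, -30.9-6.2, -8.8-6.2] = [-15.900,-37.100,-15.000]
hi = A.hi+B.hi = [27.3+6.2, 6.1+6.2, 28.2+6.2] = [33.500,12.300,34.400]
diag = √(49.4²+49.4²+49.4²) = √7321.08 = 85.563

min=[-15.900,-37.100,-15.000] max=[33.500,12.300,34.400] diag=85.563


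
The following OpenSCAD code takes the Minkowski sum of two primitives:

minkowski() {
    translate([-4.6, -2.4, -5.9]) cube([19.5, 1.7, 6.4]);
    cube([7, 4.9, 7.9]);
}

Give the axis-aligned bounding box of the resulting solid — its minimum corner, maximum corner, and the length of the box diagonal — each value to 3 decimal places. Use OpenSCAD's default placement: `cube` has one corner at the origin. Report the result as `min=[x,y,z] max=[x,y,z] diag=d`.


min=[-4.600,-2.400,-5.900] max=[21.900,4.200,8.400] diag=30.827

A = translate([-4.6, -2.4, -5.9]) cube([19.5, 1.7, 6.4]) → bbox [-4.6,-2.4,-5.9] .. [14.9,-0.7,0.5]
B = cube([7, 4.9, 7.9]) → bbox [0,0,0] .. [7,4.9,7.9]
lo = A.lo+B.lo = [-4.6+0, -2.4+0, -5.9+0] = [-4.600,-2.400,-5.900]
hi = A.hi+B.hi = [14.9+7, -0.7+4.9, 0.5+7.9] = [21.900,4.200,8.400]
diag = √(26.5²+6.6²+14.3²) = √950.3 = 30.827


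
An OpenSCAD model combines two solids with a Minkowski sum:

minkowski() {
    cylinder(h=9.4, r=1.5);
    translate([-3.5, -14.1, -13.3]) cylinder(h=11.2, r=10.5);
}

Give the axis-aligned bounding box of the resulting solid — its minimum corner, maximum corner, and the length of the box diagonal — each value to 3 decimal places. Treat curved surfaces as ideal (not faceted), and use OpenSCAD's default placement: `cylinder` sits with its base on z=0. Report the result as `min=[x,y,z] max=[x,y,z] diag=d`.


A = translate([-3.5, -14.1, -13.3]) cylinder(h=11.2, r=10.5) → bbox [-14,-24.6,-13.3] .. [7,-3.6,-2.1]
B = cylinder(h=9.4, r=1.5) → bbox [-1.5,-1.5,0] .. [1.5,1.5,9.4]
lo = A.lo+B.lo = [-14-1.5, -24.6-1.5, -13.3+0] = [-15.500,-26.100,-13.300]
hi = A.hi+B.hi = [7+1.5, -3.6+1.5, -2.1+9.4] = [8.500,-2.100,7.300]
diag = √(24²+24²+20.6²) = √1576.36 = 39.703

min=[-15.500,-26.100,-13.300] max=[8.500,-2.100,7.300] diag=39.703


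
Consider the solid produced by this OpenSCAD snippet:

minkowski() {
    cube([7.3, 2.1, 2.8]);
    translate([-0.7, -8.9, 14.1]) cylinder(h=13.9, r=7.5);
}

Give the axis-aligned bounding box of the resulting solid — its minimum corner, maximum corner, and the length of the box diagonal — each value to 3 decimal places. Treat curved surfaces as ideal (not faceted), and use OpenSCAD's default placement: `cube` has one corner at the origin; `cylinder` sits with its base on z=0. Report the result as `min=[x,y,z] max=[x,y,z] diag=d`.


A = translate([-0.7, -8.9, 14.1]) cylinder(h=13.9, r=7.5) → bbox [-8.2,-16.4,14.1] .. [6.8,-1.4,28]
B = cube([7.3, 2.1, 2.8]) → bbox [0,0,0] .. [7.3,2.1,2.8]
lo = A.lo+B.lo = [-8.2+0, -16.4+0, 14.1+0] = [-8.200,-16.400,14.100]
hi = A.hi+B.hi = [6.8+7.3, -1.4+2.1, 28+2.8] = [14.100,0.700,30.800]
diag = √(22.3²+17.1²+16.7²) = √1068.59 = 32.689

min=[-8.200,-16.400,14.100] max=[14.100,0.700,30.800] diag=32.689


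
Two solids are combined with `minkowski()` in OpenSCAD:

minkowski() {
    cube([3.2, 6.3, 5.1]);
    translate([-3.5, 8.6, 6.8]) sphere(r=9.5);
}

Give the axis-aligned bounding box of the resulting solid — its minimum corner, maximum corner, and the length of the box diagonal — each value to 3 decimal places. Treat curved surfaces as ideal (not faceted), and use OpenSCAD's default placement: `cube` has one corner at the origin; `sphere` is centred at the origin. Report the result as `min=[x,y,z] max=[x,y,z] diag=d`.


min=[-13.000,-0.900,-2.700] max=[9.200,24.400,21.400] diag=41.397

A = translate([-3.5, 8.6, 6.8]) sphere(r=9.5) → bbox [-13,-0.9,-2.7] .. [6,18.1,16.3]
B = cube([3.2, 6.3, 5.1]) → bbox [0,0,0] .. [3.2,6.3,5.1]
lo = A.lo+B.lo = [-13+0, -0.9+0, -2.7+0] = [-13.000,-0.900,-2.700]
hi = A.hi+B.hi = [6+3.2, 18.1+6.3, 16.3+5.1] = [9.200,24.400,21.400]
diag = √(22.2²+25.3²+24.1²) = √1713.74 = 41.397


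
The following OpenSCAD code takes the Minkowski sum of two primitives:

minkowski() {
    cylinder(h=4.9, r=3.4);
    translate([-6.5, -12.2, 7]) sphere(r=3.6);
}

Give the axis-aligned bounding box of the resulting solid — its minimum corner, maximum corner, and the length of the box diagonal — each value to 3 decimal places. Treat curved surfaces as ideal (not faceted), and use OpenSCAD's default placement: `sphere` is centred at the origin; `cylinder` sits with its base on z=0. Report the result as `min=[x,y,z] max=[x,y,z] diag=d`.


A = translate([-6.5, -12.2, 7]) sphere(r=3.6) → bbox [-10.1,-15.8,3.4] .. [-2.9,-8.6,10.6]
B = cylinder(h=4.9, r=3.4) → bbox [-3.4,-3.4,0] .. [3.4,3.4,4.9]
lo = A.lo+B.lo = [-10.1-3.4, -15.8-3.4, 3.4+0] = [-13.500,-19.200,3.400]
hi = A.hi+B.hi = [-2.9+3.4, -8.6+3.4, 10.6+4.9] = [0.500,-5.200,15.500]
diag = √(14²+14²+12.1²) = √538.41 = 23.204

min=[-13.500,-19.200,3.400] max=[0.500,-5.200,15.500] diag=23.204
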